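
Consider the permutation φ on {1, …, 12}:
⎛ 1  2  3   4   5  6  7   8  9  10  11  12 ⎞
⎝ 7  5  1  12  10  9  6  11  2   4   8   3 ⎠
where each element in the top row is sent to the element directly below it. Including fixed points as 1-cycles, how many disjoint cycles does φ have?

2

The cycle decomposition is (1, 7, 6, 9, 2, 5, 10, 4, 12, 3)(8, 11), which has 2 cycles (counting 1-cycles).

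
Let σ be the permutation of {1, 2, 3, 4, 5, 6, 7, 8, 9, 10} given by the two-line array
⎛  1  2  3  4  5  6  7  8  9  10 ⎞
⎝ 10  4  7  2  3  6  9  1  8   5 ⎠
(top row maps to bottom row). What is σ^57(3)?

7

Tracing 3 → 7 → … returns to 3 after 7 steps, so 3 lies in a 7-cycle (1 10 5 3 7 9 8).
Powers repeat with period 7 on this cycle, and 57 mod 7 = 1, so σ^57(3) = σ^1(3).
Stepping 1 place around the cycle: 3 → 7.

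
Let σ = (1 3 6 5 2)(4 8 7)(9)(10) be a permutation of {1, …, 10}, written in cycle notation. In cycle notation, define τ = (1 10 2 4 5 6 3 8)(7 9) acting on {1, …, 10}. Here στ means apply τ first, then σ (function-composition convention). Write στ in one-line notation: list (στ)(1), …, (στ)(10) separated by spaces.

Chase each element through τ then σ: 1 → 10 → 10; 2 → 4 → 8; 3 → 8 → 7; 4 → 5 → 2; 5 → 6 → 5; 6 → 3 → 6; 7 → 9 → 9; 8 → 1 → 3; 9 → 7 → 4; 10 → 2 → 1.
So στ in one-line form is 10 8 7 2 5 6 9 3 4 1.

10 8 7 2 5 6 9 3 4 1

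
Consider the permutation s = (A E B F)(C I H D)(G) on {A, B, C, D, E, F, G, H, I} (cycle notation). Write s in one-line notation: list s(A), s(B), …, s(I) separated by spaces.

Reading each image from the cycles: A→E, B→F, C→I, D→C, E→B, F→A, G→G, H→D, I→H.
So the one-line form is E F I C B A G D H.

E F I C B A G D H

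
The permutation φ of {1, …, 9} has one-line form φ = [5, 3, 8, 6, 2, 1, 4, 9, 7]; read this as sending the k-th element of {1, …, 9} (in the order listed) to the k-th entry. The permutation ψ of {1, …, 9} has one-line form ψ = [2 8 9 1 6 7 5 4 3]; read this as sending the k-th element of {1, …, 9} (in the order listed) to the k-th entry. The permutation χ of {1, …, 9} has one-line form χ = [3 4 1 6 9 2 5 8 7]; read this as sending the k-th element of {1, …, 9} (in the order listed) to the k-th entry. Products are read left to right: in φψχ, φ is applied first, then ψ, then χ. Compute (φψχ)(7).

Apply the permutations in order: φ(7) = 4, then ψ(4) = 1, then χ(1) = 3. So (φψχ)(7) = 3.

3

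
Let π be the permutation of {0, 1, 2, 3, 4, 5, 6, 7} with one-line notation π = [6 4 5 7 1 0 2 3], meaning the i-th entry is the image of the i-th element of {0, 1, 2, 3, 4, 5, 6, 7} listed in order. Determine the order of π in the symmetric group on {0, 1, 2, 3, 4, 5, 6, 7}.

Writing π as disjoint cycles, the cycle lengths are 4, 2, 2.
The order of π is the least common multiple of its cycle lengths: lcm(4, 2, 2) = 4.

4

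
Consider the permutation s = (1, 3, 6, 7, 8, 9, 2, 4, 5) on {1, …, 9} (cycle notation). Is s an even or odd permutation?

even

The cycle lengths are 9.
A cycle of length ℓ contributes ℓ−1 transpositions, so s is a product of 8 transpositions — even.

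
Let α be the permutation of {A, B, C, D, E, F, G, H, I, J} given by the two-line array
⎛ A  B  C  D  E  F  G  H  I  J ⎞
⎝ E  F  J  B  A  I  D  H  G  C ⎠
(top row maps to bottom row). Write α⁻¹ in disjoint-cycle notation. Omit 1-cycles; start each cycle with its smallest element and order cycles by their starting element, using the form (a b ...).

The cycle decomposition of α is (A E)(B F I G D)(C J).
Reversing each cycle (and rotating so the smallest element leads) gives α⁻¹ = (A E)(B D G I F)(C J).

(A E)(B D G I F)(C J)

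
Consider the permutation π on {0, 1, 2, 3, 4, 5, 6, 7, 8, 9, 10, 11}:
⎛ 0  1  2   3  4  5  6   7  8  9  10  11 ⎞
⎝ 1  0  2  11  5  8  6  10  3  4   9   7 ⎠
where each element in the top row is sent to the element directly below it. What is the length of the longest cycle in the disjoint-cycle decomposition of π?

8

Decomposing into disjoint cycles gives (0 1)(3 11 7 10 9 4 5 8); the longest has length 8.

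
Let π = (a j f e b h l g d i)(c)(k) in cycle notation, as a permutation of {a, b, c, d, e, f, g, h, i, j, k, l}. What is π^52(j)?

e

j lies in the 10-cycle (a j f e b h l g d i).
Since the cycle has length 10, π^52 acts on it the same as π^2 (52 mod 10 = 2).
Stepping 2 places around the cycle: j → f → e.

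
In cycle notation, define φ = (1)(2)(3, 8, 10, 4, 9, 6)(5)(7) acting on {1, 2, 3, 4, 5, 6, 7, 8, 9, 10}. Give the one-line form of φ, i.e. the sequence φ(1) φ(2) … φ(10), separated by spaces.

1 2 8 9 5 3 7 10 6 4

Each element maps to the next entry in its cycle (wrapping to the front): 1↦1, 2↦2, 3↦8, 4↦9, 5↦5, 6↦3, 7↦7, 8↦10, 9↦6, 10↦4.
So the one-line form is 1 2 8 9 5 3 7 10 6 4.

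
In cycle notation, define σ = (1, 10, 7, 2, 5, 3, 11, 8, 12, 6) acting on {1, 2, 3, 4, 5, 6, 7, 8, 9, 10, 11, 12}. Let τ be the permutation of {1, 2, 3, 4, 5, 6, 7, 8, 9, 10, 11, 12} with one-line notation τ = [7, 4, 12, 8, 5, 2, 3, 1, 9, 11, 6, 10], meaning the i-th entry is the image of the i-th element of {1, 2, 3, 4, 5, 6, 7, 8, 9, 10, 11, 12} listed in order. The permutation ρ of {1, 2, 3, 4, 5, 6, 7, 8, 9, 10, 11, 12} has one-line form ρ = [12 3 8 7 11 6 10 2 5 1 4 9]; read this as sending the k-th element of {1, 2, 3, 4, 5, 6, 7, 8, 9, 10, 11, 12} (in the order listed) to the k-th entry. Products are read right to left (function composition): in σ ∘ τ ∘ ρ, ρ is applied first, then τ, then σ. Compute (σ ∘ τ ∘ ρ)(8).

4

(σ ∘ τ ∘ ρ)(8) = σ(τ(ρ(8))). ρ(8) = 2, then τ(2) = 4, then σ(4) = 4, so the result is 4.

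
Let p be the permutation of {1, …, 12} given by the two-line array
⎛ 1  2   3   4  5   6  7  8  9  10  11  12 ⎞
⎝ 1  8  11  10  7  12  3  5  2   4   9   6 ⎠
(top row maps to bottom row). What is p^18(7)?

2

Tracing 7 → 3 → … returns to 7 after 7 steps, so 7 lies in a 7-cycle (2, 8, 5, 7, 3, 11, 9).
Since the cycle has length 7, p^18 acts on it the same as p^4 (18 mod 7 = 4).
Stepping 4 places around the cycle: 7 → 3 → 11 → 9 → 2.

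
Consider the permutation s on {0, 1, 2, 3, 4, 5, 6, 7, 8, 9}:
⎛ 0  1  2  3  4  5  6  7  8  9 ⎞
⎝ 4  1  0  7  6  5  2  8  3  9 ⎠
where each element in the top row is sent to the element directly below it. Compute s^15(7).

Tracing 7 → 8 → … returns to 7 after 3 steps, so 7 lies in a 3-cycle (3 7 8).
Since the cycle has length 3, s^15 acts on it the same as s^0 (15 mod 3 = 0).
So s^15(7) = 7.

7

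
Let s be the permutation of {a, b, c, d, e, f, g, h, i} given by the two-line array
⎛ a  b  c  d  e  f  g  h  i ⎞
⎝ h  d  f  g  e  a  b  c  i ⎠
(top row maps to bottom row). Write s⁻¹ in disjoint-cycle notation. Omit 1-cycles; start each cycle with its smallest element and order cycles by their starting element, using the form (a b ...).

(a f c h)(b g d)

First write s in disjoint cycles: (a h c f)(b d g).
Reversing each cycle (and rotating so the smallest element leads) gives s⁻¹ = (a f c h)(b g d).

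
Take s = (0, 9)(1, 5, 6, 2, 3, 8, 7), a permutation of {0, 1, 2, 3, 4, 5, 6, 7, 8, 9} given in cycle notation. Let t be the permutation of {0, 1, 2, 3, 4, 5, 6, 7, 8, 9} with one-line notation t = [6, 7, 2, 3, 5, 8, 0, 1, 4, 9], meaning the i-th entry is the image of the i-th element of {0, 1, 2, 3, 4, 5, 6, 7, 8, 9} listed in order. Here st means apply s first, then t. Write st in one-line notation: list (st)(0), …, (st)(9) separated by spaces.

Chase each element through s then t: 0 → 9 → 9; 1 → 5 → 8; 2 → 3 → 3; 3 → 8 → 4; 4 → 4 → 5; 5 → 6 → 0; 6 → 2 → 2; 7 → 1 → 7; 8 → 7 → 1; 9 → 0 → 6.
Collecting the images, st = [9 8 3 4 5 0 2 7 1 6].

9 8 3 4 5 0 2 7 1 6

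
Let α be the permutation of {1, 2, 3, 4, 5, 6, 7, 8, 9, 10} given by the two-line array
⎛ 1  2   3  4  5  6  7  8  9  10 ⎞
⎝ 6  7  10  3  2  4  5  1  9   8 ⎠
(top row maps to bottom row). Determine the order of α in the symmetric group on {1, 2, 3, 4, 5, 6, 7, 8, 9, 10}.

6

Decomposing into disjoint cycles gives cycle lengths 6, 3, 1.
The order is lcm(6, 3) = 6.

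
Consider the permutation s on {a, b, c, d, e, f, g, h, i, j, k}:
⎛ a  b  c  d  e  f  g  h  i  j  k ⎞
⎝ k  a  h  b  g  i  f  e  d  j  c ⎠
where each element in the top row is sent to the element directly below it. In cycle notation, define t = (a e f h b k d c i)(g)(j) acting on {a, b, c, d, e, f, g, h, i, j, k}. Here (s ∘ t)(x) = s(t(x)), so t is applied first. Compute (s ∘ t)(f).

e

(s ∘ t)(f) = s(t(f)). t(f) = h, then s(h) = e. So (s ∘ t)(f) = e.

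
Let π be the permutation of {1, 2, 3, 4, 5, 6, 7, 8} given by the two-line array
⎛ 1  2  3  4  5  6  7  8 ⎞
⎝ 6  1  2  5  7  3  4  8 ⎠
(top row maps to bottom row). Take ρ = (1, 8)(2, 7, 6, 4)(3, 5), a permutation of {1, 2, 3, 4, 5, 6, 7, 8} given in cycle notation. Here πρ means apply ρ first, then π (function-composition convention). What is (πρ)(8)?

First apply ρ: ρ(8) = 1, then π(1) = 6. Thus (πρ)(8) = 6.

6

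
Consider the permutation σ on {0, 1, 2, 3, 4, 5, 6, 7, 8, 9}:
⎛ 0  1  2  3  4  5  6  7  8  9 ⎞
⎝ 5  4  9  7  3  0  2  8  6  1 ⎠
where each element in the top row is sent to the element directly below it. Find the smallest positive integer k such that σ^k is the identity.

8

The disjoint-cycle form of σ has cycle lengths 8, 2.
The order is lcm(8, 2) = 8.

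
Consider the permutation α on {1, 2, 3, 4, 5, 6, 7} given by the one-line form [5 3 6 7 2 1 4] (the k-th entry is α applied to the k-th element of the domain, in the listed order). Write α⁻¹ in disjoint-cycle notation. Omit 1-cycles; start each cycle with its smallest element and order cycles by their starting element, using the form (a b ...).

(1 6 3 2 5)(4 7)

The cycle decomposition of α is (1 5 2 3 6)(4 7).
Reversing each cycle (and rotating so the smallest element leads) gives α⁻¹ = (1 6 3 2 5)(4 7).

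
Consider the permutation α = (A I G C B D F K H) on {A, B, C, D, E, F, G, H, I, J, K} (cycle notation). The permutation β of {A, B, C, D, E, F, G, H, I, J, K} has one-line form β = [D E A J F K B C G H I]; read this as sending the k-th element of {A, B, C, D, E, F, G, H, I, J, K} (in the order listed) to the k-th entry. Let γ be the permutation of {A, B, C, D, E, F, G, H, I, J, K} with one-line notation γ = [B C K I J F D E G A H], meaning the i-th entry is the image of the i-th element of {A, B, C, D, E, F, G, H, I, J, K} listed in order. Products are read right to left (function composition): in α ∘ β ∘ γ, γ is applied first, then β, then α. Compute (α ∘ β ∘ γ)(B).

I

Chase B: γ(B) = C; β(C) = A; α(A) = I. Hence (α ∘ β ∘ γ)(B) = I.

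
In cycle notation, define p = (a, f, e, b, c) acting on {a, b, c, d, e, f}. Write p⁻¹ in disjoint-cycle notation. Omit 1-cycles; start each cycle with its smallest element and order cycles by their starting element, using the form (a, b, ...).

(a, c, b, e, f)

Inverting a permutation written in cycle notation just reverses the order within every cycle.
Reversing each cycle of p and rotating so the smallest element leads gives (a, c, b, e, f).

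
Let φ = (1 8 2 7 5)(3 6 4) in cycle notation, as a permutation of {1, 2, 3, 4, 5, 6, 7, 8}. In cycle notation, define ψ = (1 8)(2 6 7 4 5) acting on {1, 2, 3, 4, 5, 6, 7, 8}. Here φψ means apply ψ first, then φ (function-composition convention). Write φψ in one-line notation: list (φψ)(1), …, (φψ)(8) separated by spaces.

2 4 6 1 7 5 3 8

(φψ)(x) = φ(ψ(x)). Computing each image: φ(ψ(1)) = φ(8) = 2, φ(ψ(2)) = φ(6) = 4, φ(ψ(3)) = φ(3) = 6, φ(ψ(4)) = φ(5) = 1, φ(ψ(5)) = φ(2) = 7, φ(ψ(6)) = φ(7) = 5, φ(ψ(7)) = φ(4) = 3, φ(ψ(8)) = φ(1) = 8.
Hence φψ = [2 4 6 1 7 5 3 8].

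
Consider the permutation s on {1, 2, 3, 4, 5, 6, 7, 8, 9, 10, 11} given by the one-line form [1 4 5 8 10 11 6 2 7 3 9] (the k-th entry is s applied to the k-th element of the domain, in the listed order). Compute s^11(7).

Tracing 7 → 6 → … returns to 7 after 4 steps, so 7 lies in a 4-cycle (6, 11, 9, 7).
Since the cycle has length 4, s^11 acts on it the same as s^3 (11 mod 4 = 3).
Stepping 3 places around the cycle: 7 → 6 → 11 → 9.

9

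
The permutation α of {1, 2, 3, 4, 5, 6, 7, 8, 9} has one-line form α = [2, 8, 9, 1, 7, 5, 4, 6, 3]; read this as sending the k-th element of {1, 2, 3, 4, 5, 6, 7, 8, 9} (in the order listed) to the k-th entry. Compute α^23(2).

6

Tracing 2 → 8 → … returns to 2 after 7 steps, so 2 lies in a 7-cycle (1 2 8 6 5 7 4).
Since the cycle has length 7, α^23 acts on it the same as α^2 (23 mod 7 = 2).
Advancing 2 steps from 2: 2 → 8 → 6.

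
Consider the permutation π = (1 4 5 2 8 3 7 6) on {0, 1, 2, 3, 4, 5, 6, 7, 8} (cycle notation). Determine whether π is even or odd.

The cycle lengths are 8, 1.
A cycle of length ℓ contributes ℓ−1 transpositions, so π is a product of 7 transpositions — odd.

odd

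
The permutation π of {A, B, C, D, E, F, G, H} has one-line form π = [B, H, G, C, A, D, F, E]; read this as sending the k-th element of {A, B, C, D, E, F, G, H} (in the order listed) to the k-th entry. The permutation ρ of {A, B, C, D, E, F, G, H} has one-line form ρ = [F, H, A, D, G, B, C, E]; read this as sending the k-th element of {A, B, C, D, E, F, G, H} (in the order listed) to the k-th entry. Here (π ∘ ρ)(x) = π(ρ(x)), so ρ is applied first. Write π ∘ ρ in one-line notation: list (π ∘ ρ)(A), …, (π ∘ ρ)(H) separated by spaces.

D E B C F H G A

(π ∘ ρ)(x) = π(ρ(x)). Computing each image: π(ρ(A)) = π(F) = D, π(ρ(B)) = π(H) = E, π(ρ(C)) = π(A) = B, π(ρ(D)) = π(D) = C, π(ρ(E)) = π(G) = F, π(ρ(F)) = π(B) = H, π(ρ(G)) = π(C) = G, π(ρ(H)) = π(E) = A.
Hence π ∘ ρ = [D E B C F H G A].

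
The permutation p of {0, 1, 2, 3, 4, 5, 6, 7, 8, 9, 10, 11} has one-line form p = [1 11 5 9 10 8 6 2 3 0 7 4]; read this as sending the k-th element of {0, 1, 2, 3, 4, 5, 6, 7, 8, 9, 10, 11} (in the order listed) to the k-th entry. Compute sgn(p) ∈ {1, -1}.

In disjoint-cycle form the cycle lengths are 11, 1.
A cycle is odd iff its length is even; p has 0 even-length cycles, so sgn(p) = (−1)^0 and p is even.

1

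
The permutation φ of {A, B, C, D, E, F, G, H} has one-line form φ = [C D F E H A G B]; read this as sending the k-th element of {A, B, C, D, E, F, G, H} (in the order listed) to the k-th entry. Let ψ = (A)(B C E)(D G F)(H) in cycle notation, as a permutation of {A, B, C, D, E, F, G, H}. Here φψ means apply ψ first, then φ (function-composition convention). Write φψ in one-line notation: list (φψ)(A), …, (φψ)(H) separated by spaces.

(φψ)(x) = φ(ψ(x)). Computing each image: φ(ψ(A)) = φ(A) = C, φ(ψ(B)) = φ(C) = F, φ(ψ(C)) = φ(E) = H, φ(ψ(D)) = φ(G) = G, φ(ψ(E)) = φ(B) = D, φ(ψ(F)) = φ(D) = E, φ(ψ(G)) = φ(F) = A, φ(ψ(H)) = φ(H) = B.
Hence φψ = [C F H G D E A B].

C F H G D E A B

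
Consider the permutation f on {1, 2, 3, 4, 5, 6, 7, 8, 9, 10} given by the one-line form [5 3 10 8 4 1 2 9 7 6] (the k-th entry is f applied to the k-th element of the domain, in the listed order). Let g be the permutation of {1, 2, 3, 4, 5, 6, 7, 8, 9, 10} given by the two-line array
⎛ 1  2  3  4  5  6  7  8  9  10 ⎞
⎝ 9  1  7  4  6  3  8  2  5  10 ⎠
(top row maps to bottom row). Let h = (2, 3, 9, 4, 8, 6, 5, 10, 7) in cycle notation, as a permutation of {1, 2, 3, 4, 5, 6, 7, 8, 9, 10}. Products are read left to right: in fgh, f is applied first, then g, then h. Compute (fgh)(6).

(fgh)(6) = h(g(f(6))). f(6) = 1, then g(1) = 9, then h(9) = 4, so the result is 4.

4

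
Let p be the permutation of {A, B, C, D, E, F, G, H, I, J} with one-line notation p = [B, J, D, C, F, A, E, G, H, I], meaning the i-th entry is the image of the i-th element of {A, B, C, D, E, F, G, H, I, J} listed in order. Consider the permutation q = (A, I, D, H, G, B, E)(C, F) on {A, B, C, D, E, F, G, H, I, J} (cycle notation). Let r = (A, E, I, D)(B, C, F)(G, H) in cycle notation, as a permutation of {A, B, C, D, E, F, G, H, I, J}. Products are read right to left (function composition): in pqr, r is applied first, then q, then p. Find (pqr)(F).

Apply the permutations in order: r(F) = B, then q(B) = E, then p(E) = F. So (pqr)(F) = F.

F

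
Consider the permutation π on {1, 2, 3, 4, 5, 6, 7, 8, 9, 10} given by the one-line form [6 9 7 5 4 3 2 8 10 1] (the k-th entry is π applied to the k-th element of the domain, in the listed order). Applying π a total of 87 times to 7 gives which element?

10

Tracing 7 → 2 → … returns to 7 after 7 steps, so 7 lies in a 7-cycle (1, 6, 3, 7, 2, 9, 10).
Powers repeat with period 7 on this cycle, and 87 mod 7 = 3, so π^87(7) = π^3(7).
Advancing 3 steps from 7: 7 → 2 → 9 → 10.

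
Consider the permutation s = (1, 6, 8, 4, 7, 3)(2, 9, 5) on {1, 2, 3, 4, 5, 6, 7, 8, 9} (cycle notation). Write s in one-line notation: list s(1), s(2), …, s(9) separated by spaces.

Each element maps to the next entry in its cycle (wrapping to the front): 1→6, 2→9, 3→1, 4→7, 5→2, 6→8, 7→3, 8→4, 9→5.
So the one-line form is 6 9 1 7 2 8 3 4 5.

6 9 1 7 2 8 3 4 5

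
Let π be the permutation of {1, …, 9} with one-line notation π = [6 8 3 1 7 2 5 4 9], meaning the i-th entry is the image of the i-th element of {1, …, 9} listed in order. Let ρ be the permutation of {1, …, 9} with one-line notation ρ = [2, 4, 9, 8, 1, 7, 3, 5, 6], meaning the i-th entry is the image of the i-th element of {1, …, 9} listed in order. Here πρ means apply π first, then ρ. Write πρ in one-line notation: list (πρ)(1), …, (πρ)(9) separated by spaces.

7 5 9 2 3 4 1 8 6

Chase each element through π then ρ: 1 → 6 → 7; 2 → 8 → 5; 3 → 3 → 9; 4 → 1 → 2; 5 → 7 → 3; 6 → 2 → 4; 7 → 5 → 1; 8 → 4 → 8; 9 → 9 → 6.
Collecting the images, πρ = [7 5 9 2 3 4 1 8 6].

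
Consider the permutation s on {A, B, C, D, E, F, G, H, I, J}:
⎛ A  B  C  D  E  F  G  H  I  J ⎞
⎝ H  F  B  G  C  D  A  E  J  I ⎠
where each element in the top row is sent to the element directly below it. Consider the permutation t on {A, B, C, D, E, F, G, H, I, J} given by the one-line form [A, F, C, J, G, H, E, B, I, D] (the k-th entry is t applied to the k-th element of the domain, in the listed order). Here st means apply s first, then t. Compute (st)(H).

s(H) = E, then t(E) = G; composing gives (st)(H) = G.

G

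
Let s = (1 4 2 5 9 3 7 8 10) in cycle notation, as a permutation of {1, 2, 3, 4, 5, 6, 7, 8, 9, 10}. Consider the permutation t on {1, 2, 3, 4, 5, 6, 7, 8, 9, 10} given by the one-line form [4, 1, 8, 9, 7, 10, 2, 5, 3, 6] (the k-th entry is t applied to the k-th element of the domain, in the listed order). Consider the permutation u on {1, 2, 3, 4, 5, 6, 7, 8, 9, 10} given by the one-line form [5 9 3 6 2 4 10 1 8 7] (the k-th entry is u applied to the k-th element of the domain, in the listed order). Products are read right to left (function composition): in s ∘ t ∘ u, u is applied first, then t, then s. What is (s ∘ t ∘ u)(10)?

Chase 10: u(10) = 7; t(7) = 2; s(2) = 5. Hence (s ∘ t ∘ u)(10) = 5.

5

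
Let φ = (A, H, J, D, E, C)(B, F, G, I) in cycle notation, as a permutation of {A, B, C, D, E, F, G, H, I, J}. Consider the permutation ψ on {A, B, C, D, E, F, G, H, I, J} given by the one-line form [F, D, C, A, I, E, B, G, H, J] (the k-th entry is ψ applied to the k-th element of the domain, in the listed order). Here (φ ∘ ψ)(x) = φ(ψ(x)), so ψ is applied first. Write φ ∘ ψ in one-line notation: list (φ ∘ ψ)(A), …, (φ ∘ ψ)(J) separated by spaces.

G E A H B C F I J D

(φ ∘ ψ)(x) = φ(ψ(x)). Computing each image: φ(ψ(A)) = φ(F) = G, φ(ψ(B)) = φ(D) = E, φ(ψ(C)) = φ(C) = A, φ(ψ(D)) = φ(A) = H, φ(ψ(E)) = φ(I) = B, φ(ψ(F)) = φ(E) = C, φ(ψ(G)) = φ(B) = F, φ(ψ(H)) = φ(G) = I, φ(ψ(I)) = φ(H) = J, φ(ψ(J)) = φ(J) = D.
Hence φ ∘ ψ = [G E A H B C F I J D].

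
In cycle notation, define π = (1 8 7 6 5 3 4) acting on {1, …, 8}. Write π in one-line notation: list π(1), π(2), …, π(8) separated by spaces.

8 2 4 1 3 5 6 7

Image by image: 1→8, 2→2, 3→4, 4→1, 5→3, 6→5, 7→6, 8→7.
Listing these in domain order gives 8 2 4 1 3 5 6 7.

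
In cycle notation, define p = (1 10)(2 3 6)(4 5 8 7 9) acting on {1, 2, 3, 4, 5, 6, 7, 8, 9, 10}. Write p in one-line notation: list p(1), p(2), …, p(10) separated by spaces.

10 3 6 5 8 2 9 7 4 1

Image by image: 1→10, 2→3, 3→6, 4→5, 5→8, 6→2, 7→9, 8→7, 9→4, 10→1.
So the one-line form is 10 3 6 5 8 2 9 7 4 1.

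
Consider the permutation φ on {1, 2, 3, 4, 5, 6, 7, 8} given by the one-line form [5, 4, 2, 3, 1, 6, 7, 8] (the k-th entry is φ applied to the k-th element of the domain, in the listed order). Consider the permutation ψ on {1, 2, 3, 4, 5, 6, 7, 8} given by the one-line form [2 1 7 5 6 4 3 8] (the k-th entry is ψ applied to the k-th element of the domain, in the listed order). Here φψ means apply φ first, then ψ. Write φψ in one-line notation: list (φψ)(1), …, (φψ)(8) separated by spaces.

6 5 1 7 2 4 3 8

Chase each element through φ then ψ: 1 → 5 → 6; 2 → 4 → 5; 3 → 2 → 1; 4 → 3 → 7; 5 → 1 → 2; 6 → 6 → 4; 7 → 7 → 3; 8 → 8 → 8.
Collecting the images, φψ = [6 5 1 7 2 4 3 8].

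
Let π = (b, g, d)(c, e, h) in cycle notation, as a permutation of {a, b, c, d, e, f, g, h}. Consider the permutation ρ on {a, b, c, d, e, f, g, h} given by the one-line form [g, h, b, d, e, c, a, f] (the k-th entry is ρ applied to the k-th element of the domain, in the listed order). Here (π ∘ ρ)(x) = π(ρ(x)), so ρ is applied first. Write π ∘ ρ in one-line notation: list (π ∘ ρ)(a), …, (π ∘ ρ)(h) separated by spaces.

d c g b h e a f

Chase each element through ρ then π: a → g → d; b → h → c; c → b → g; d → d → b; e → e → h; f → c → e; g → a → a; h → f → f.
So π ∘ ρ in one-line form is d c g b h e a f.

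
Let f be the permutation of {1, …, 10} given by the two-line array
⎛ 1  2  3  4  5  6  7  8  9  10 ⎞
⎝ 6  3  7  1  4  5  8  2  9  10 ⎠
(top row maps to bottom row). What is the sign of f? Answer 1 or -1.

1

In disjoint-cycle form the cycle lengths are 4, 4, 1, 1.
A cycle of length ℓ contributes ℓ−1 transpositions, so f is a product of 3 + 3 = 6 transpositions — even.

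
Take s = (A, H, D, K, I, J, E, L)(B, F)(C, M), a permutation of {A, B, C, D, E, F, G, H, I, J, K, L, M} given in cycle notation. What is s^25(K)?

K lies in the 8-cycle (A, H, D, K, I, J, E, L).
On an 8-cycle, s^8 is the identity, so s^25 = s^1 there (25 ≡ 1 mod 8).
Advancing 1 step from K: K → I.

I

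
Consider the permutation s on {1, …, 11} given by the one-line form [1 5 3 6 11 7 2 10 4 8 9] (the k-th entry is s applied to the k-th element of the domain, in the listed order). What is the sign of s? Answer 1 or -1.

In disjoint-cycle form the cycle lengths are 7, 2, 1, 1.
A cycle is odd iff its length is even; s has 1 even-length cycle, so sgn(s) = (−1)^1 and s is odd.

-1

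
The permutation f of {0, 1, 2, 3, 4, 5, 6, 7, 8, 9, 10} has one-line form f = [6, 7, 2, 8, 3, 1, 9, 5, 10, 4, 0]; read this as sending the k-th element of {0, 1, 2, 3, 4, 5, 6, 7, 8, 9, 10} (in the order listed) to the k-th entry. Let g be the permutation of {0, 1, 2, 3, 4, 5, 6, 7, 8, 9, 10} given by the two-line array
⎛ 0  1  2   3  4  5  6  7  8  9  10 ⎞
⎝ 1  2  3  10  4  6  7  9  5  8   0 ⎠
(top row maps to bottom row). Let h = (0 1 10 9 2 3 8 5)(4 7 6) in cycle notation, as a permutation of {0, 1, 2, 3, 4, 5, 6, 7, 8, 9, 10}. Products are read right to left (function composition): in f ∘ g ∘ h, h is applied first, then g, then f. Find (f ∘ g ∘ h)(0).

2

Apply the permutations in order: h(0) = 1, then g(1) = 2, then f(2) = 2. So (f ∘ g ∘ h)(0) = 2.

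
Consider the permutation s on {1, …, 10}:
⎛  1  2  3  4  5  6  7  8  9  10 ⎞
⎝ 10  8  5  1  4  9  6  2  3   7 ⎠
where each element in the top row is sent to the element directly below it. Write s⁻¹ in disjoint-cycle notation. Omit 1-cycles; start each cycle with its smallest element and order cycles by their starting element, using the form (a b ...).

(1 4 5 3 9 6 7 10)(2 8)

The cycle decomposition of s is (1 10 7 6 9 3 5 4)(2 8).
Reversing each cycle (and rotating so the smallest element leads) gives s⁻¹ = (1 4 5 3 9 6 7 10)(2 8).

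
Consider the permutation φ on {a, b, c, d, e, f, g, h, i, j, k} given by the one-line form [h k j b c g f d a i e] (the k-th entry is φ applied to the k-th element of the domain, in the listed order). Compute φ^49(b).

Tracing b → k → … returns to b after 9 steps, so b lies in a 9-cycle (a h d b k e c j i).
On a 9-cycle, φ^9 is the identity, so φ^49 = φ^4 there (49 ≡ 4 mod 9).
Stepping 4 places around the cycle: b → k → e → c → j.

j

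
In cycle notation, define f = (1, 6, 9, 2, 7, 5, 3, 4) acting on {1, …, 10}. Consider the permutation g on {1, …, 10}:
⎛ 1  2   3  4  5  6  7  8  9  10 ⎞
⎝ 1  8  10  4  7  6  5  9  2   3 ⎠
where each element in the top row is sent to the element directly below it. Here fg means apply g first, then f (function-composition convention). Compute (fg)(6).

9

First apply g: g(6) = 6, then f(6) = 9. Thus (fg)(6) = 9.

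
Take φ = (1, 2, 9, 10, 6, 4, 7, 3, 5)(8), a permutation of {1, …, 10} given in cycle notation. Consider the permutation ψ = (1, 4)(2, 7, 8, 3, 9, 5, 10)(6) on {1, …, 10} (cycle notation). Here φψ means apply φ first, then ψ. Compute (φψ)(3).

10

(φψ)(3) = ψ(φ(3)). φ(3) = 5, then ψ(5) = 10. So (φψ)(3) = 10.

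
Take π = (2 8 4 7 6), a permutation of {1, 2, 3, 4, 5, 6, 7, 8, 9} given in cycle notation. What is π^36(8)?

8 lies in the 5-cycle (2 8 4 7 6).
Powers repeat with period 5 on this cycle, and 36 mod 5 = 1, so π^36(8) = π^1(8).
Advancing 1 step from 8: 8 → 4.

4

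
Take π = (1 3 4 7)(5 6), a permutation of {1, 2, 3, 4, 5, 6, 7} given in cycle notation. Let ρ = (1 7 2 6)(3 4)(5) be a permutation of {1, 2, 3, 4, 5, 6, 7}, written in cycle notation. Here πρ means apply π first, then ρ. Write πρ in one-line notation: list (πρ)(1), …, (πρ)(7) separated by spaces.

4 6 3 2 1 5 7

(πρ)(x) = ρ(π(x)). Computing each image: ρ(π(1)) = ρ(3) = 4, ρ(π(2)) = ρ(2) = 6, ρ(π(3)) = ρ(4) = 3, ρ(π(4)) = ρ(7) = 2, ρ(π(5)) = ρ(6) = 1, ρ(π(6)) = ρ(5) = 5, ρ(π(7)) = ρ(1) = 7.
Hence πρ = [4 6 3 2 1 5 7].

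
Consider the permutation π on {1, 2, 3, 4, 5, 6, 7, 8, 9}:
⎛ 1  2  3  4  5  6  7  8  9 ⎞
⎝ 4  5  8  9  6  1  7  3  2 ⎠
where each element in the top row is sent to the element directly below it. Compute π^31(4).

Tracing 4 → 9 → … returns to 4 after 6 steps, so 4 lies in a 6-cycle (1 4 9 2 5 6).
On a 6-cycle, π^6 is the identity, so π^31 = π^1 there (31 ≡ 1 mod 6).
Stepping 1 place around the cycle: 4 → 9.

9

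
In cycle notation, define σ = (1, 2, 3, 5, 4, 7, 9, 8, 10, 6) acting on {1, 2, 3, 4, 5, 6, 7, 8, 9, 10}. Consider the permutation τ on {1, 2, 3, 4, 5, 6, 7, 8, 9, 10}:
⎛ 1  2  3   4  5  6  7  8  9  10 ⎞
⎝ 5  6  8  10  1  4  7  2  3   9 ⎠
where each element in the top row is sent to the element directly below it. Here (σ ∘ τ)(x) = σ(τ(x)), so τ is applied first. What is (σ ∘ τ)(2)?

1

First apply τ: τ(2) = 6, then σ(6) = 1. Thus (σ ∘ τ)(2) = 1.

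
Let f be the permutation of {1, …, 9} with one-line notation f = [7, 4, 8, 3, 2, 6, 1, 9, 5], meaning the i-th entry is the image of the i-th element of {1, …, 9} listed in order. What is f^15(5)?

Tracing 5 → 2 → … returns to 5 after 6 steps, so 5 lies in a 6-cycle (2, 4, 3, 8, 9, 5).
On a 6-cycle, f^6 is the identity, so f^15 = f^3 there (15 ≡ 3 mod 6).
Advancing 3 steps from 5: 5 → 2 → 4 → 3.

3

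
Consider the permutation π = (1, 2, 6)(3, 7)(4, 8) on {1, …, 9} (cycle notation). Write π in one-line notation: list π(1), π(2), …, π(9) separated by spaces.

2 6 7 8 5 1 3 4 9

Reading each image from the cycles: 1→2, 2→6, 3→7, 4→8, 5→5, 6→1, 7→3, 8→4, 9→9.
Listing these in domain order gives 2 6 7 8 5 1 3 4 9.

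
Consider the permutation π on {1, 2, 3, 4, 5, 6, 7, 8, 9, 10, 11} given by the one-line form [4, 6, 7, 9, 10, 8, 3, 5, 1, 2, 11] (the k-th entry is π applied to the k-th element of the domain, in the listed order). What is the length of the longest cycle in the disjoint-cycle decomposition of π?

Decomposing into disjoint cycles gives (1 4 9)(2 6 8 5 10)(3 7); the longest has length 5.

5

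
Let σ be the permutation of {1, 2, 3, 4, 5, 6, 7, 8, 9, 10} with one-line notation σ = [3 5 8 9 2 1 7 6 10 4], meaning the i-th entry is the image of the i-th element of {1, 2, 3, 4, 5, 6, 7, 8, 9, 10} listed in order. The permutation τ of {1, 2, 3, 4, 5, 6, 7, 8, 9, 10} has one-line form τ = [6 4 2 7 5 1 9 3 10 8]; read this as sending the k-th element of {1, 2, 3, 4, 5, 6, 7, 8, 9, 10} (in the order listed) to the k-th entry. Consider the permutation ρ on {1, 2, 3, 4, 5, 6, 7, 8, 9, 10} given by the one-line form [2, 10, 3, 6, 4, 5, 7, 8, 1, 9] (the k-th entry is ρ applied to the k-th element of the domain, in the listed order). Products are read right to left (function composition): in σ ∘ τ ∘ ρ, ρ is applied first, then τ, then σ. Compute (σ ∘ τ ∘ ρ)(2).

6

Chase 2: ρ(2) = 10; τ(10) = 8; σ(8) = 6. Hence (σ ∘ τ ∘ ρ)(2) = 6.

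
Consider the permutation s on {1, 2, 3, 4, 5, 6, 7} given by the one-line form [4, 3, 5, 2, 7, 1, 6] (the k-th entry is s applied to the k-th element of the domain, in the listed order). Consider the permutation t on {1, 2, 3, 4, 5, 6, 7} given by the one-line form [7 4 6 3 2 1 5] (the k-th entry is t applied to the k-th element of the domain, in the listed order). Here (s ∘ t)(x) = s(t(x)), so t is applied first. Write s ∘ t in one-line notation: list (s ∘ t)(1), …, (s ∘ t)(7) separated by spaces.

6 2 1 5 3 4 7

(s ∘ t)(x) = s(t(x)). Computing each image: s(t(1)) = s(7) = 6, s(t(2)) = s(4) = 2, s(t(3)) = s(6) = 1, s(t(4)) = s(3) = 5, s(t(5)) = s(2) = 3, s(t(6)) = s(1) = 4, s(t(7)) = s(5) = 7.
Hence s ∘ t = [6 2 1 5 3 4 7].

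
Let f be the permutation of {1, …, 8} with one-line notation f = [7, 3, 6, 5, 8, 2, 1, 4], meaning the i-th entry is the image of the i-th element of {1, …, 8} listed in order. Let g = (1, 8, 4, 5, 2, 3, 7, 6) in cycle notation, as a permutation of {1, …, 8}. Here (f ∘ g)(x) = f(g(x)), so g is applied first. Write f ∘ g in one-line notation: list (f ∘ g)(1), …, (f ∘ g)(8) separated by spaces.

(f ∘ g)(x) = f(g(x)). Computing each image: f(g(1)) = f(8) = 4, f(g(2)) = f(3) = 6, f(g(3)) = f(7) = 1, f(g(4)) = f(5) = 8, f(g(5)) = f(2) = 3, f(g(6)) = f(1) = 7, f(g(7)) = f(6) = 2, f(g(8)) = f(4) = 5.
Hence f ∘ g = [4 6 1 8 3 7 2 5].

4 6 1 8 3 7 2 5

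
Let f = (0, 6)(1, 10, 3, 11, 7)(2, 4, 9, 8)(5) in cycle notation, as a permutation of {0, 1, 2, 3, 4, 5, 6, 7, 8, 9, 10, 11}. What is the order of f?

20

The cycle type of f is (5, 4, 2, 1).
The order is lcm(5, 4, 2) = 20.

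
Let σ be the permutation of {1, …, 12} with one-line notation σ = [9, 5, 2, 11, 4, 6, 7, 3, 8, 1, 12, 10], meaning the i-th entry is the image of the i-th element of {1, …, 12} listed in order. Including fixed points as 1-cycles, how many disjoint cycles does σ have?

The cycle decomposition is (1, 9, 8, 3, 2, 5, 4, 11, 12, 10)(6)(7), which has 3 cycles (counting 1-cycles).

3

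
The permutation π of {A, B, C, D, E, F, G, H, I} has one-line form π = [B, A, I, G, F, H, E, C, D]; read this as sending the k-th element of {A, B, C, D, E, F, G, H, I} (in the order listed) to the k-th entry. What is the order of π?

Writing π as disjoint cycles, the cycle lengths are 7, 2.
The order is lcm(7, 2) = 14.

14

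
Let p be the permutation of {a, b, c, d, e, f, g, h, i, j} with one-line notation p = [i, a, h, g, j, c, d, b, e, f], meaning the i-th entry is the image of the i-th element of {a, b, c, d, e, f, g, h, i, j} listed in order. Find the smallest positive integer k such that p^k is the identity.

The disjoint-cycle form of p has cycle lengths 8, 2.
The order is lcm(8, 2) = 8.

8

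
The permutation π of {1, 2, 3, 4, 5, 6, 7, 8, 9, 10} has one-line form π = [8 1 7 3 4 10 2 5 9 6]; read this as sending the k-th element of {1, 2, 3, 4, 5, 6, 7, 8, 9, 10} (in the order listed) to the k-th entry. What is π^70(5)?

Tracing 5 → 4 → … returns to 5 after 7 steps, so 5 lies in a 7-cycle (1, 8, 5, 4, 3, 7, 2).
Since the cycle has length 7, π^70 acts on it the same as π^0 (70 mod 7 = 0).
So π^70(5) = 5.

5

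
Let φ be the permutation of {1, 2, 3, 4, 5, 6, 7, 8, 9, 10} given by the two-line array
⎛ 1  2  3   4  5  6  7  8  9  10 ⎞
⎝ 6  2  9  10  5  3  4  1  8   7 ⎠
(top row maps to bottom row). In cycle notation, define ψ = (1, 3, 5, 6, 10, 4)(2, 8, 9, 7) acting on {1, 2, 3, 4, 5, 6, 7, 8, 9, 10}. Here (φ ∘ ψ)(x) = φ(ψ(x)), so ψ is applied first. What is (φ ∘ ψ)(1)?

9

(φ ∘ ψ)(1) = φ(ψ(1)). ψ(1) = 3, then φ(3) = 9. So (φ ∘ ψ)(1) = 9.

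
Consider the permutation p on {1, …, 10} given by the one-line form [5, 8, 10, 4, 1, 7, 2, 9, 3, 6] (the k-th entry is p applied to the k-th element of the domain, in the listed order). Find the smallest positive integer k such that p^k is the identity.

Decomposing into disjoint cycles gives cycle lengths 7, 2, 1.
The order of p is the least common multiple of its cycle lengths: lcm(7, 2) = 14.

14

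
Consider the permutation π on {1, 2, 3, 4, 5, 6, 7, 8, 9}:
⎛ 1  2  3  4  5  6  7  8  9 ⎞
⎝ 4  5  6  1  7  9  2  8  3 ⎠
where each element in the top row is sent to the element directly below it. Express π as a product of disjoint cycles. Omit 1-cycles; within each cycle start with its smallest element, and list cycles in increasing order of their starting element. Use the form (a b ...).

Start at 1 and follow images: 1 → 4 → 1, giving the cycle (1 4).
Repeating from the next unused element and collecting all non-trivial cycles gives (1 4)(2 5 7)(3 6 9).

(1 4)(2 5 7)(3 6 9)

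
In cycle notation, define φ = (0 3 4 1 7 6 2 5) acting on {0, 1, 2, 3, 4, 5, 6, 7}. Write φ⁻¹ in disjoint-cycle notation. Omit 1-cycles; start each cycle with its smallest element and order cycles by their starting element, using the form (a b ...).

Inverting a permutation written in cycle notation just reverses the order within every cycle.
After reversing and putting each cycle's least element first, φ⁻¹ = (0 5 2 6 7 1 4 3).

(0 5 2 6 7 1 4 3)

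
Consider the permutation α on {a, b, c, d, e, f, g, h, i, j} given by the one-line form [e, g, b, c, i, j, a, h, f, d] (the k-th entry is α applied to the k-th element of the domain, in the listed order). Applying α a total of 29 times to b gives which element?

Tracing b → g → … returns to b after 9 steps, so b lies in a 9-cycle (a e i f j d c b g).
On a 9-cycle, α^9 is the identity, so α^29 = α^2 there (29 ≡ 2 mod 9).
Advancing 2 steps from b: b → g → a.

a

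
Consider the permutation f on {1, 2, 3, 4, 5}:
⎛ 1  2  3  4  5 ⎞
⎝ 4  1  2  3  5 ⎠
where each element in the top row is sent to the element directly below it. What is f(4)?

3

The entry below 4 in the array is 3, so f(4) = 3.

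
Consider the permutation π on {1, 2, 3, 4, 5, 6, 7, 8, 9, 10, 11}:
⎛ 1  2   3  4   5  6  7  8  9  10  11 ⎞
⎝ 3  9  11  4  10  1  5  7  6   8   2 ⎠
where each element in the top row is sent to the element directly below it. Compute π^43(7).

8

Tracing 7 → 5 → … returns to 7 after 4 steps, so 7 lies in a 4-cycle (5, 10, 8, 7).
Powers repeat with period 4 on this cycle, and 43 mod 4 = 3, so π^43(7) = π^3(7).
Stepping 3 places around the cycle: 7 → 5 → 10 → 8.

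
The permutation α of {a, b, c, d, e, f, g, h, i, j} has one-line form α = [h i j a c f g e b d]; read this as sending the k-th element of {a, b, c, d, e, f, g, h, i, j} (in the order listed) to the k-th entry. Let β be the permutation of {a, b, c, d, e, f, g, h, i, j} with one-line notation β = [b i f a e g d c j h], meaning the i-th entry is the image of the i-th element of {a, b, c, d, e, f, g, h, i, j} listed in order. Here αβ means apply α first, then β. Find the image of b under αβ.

α(b) = i, then β(i) = j; composing gives (αβ)(b) = j.

j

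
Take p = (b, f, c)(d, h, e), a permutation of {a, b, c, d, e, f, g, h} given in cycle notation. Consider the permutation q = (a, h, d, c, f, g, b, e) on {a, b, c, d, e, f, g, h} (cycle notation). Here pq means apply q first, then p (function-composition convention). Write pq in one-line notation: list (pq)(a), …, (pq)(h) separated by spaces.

(pq)(x) = p(q(x)). Computing each image: p(q(a)) = p(h) = e, p(q(b)) = p(e) = d, p(q(c)) = p(f) = c, p(q(d)) = p(c) = b, p(q(e)) = p(a) = a, p(q(f)) = p(g) = g, p(q(g)) = p(b) = f, p(q(h)) = p(d) = h.
Hence pq = [e d c b a g f h].

e d c b a g f h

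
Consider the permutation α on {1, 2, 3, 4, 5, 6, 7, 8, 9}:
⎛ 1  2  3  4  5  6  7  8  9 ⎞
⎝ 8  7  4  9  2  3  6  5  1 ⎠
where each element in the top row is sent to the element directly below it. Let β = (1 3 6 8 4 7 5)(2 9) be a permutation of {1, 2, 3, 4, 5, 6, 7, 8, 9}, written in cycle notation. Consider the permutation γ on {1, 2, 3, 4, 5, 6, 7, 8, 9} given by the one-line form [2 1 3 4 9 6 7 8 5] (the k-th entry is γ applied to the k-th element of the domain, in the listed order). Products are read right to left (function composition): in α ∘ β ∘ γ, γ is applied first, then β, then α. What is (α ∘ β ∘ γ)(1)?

1

Apply the permutations in order: γ(1) = 2, then β(2) = 9, then α(9) = 1. So (α ∘ β ∘ γ)(1) = 1.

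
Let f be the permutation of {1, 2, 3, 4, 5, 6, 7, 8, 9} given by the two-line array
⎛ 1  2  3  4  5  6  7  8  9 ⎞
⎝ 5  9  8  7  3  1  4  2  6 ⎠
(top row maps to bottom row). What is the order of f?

Writing f as disjoint cycles, the cycle lengths are 7, 2.
The order is lcm(7, 2) = 14.

14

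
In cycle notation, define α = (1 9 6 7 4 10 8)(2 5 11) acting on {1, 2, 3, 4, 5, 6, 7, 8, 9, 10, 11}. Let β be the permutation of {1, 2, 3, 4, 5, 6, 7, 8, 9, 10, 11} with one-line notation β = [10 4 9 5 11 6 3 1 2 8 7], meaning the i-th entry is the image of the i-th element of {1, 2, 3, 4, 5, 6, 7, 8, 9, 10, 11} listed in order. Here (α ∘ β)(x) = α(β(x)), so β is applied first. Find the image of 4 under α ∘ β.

(α ∘ β)(4) = α(β(4)). β(4) = 5, then α(5) = 11. So (α ∘ β)(4) = 11.

11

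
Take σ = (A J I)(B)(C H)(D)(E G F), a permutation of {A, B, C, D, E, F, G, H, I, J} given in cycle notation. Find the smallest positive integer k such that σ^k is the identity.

The disjoint cycles have lengths 3, 3, 2, 1, 1.
Since disjoint cycles commute, ord(σ) = lcm(3, 3, 2) = 6.

6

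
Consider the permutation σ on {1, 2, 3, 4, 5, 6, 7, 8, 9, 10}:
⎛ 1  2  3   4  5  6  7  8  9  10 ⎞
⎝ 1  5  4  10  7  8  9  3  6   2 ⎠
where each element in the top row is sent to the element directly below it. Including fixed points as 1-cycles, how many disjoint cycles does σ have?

The cycle decomposition is (1)(2, 5, 7, 9, 6, 8, 3, 4, 10), which has 2 cycles (counting 1-cycles).

2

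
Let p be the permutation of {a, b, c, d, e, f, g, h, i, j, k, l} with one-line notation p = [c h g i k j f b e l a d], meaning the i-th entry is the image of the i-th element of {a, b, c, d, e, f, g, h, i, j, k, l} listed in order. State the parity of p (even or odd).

In disjoint-cycle form the cycle lengths are 10, 2.
A cycle is odd iff its length is even; p has 2 even-length cycles, so sgn(p) = (−1)^2 and p is even.

even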